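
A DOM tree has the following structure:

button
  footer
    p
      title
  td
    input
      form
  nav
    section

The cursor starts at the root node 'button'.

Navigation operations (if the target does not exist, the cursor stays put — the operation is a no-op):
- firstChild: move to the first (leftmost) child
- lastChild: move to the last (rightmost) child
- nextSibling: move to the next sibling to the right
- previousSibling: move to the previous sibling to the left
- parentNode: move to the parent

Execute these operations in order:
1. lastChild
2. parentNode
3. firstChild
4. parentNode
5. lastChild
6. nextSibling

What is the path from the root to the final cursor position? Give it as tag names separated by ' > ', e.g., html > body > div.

Answer: button > nav

Derivation:
After 1 (lastChild): nav
After 2 (parentNode): button
After 3 (firstChild): footer
After 4 (parentNode): button
After 5 (lastChild): nav
After 6 (nextSibling): nav (no-op, stayed)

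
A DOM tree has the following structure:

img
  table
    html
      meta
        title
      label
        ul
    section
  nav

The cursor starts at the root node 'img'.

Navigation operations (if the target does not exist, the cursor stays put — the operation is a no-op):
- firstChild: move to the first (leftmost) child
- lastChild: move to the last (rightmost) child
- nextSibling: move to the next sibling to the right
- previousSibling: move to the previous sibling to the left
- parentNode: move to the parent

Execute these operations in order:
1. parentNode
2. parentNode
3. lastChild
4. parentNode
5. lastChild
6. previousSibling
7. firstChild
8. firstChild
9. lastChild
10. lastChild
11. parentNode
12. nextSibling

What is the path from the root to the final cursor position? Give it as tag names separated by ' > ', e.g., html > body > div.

Answer: img > table > html > label

Derivation:
After 1 (parentNode): img (no-op, stayed)
After 2 (parentNode): img (no-op, stayed)
After 3 (lastChild): nav
After 4 (parentNode): img
After 5 (lastChild): nav
After 6 (previousSibling): table
After 7 (firstChild): html
After 8 (firstChild): meta
After 9 (lastChild): title
After 10 (lastChild): title (no-op, stayed)
After 11 (parentNode): meta
After 12 (nextSibling): label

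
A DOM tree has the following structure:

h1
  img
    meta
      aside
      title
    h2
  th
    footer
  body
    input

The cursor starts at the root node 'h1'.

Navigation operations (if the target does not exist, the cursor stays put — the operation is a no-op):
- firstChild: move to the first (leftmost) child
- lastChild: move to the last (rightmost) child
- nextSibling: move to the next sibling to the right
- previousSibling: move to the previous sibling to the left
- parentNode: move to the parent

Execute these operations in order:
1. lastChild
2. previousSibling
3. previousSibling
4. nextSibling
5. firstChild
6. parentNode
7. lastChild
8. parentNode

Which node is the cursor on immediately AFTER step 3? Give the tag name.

Answer: img

Derivation:
After 1 (lastChild): body
After 2 (previousSibling): th
After 3 (previousSibling): img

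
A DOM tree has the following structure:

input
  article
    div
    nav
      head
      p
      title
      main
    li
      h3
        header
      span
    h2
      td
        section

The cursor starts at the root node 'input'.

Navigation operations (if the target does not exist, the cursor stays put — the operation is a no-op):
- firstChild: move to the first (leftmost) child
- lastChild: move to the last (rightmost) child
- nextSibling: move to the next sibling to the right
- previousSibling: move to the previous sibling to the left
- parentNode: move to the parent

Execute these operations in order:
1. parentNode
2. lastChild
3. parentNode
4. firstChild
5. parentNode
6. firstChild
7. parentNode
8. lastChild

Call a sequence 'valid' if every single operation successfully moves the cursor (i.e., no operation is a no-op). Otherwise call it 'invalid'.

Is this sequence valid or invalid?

After 1 (parentNode): input (no-op, stayed)
After 2 (lastChild): article
After 3 (parentNode): input
After 4 (firstChild): article
After 5 (parentNode): input
After 6 (firstChild): article
After 7 (parentNode): input
After 8 (lastChild): article

Answer: invalid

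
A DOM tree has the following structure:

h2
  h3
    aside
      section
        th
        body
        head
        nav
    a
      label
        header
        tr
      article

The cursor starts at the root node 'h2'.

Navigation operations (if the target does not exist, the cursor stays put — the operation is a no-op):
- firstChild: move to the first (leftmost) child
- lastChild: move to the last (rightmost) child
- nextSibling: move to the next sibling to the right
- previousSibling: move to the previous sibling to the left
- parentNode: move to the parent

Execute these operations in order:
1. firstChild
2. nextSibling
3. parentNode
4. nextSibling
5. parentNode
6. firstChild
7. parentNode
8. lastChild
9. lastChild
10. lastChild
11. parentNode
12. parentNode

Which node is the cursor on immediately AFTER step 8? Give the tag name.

Answer: h3

Derivation:
After 1 (firstChild): h3
After 2 (nextSibling): h3 (no-op, stayed)
After 3 (parentNode): h2
After 4 (nextSibling): h2 (no-op, stayed)
After 5 (parentNode): h2 (no-op, stayed)
After 6 (firstChild): h3
After 7 (parentNode): h2
After 8 (lastChild): h3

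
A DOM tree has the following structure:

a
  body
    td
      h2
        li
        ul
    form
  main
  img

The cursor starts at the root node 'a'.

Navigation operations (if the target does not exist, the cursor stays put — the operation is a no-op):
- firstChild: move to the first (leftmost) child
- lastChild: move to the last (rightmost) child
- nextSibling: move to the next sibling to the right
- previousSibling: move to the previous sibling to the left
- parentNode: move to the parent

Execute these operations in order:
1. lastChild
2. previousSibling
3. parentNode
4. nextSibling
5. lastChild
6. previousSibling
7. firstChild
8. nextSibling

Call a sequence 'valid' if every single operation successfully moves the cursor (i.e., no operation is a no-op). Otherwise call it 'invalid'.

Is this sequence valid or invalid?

After 1 (lastChild): img
After 2 (previousSibling): main
After 3 (parentNode): a
After 4 (nextSibling): a (no-op, stayed)
After 5 (lastChild): img
After 6 (previousSibling): main
After 7 (firstChild): main (no-op, stayed)
After 8 (nextSibling): img

Answer: invalid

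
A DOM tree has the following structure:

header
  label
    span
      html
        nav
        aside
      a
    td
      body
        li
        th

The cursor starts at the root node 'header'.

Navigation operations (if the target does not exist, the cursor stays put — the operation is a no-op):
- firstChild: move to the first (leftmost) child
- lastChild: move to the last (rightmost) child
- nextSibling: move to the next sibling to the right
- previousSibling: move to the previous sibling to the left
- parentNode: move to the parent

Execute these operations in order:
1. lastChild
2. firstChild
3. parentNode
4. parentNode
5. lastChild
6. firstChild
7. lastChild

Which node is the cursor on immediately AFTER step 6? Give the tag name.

After 1 (lastChild): label
After 2 (firstChild): span
After 3 (parentNode): label
After 4 (parentNode): header
After 5 (lastChild): label
After 6 (firstChild): span

Answer: span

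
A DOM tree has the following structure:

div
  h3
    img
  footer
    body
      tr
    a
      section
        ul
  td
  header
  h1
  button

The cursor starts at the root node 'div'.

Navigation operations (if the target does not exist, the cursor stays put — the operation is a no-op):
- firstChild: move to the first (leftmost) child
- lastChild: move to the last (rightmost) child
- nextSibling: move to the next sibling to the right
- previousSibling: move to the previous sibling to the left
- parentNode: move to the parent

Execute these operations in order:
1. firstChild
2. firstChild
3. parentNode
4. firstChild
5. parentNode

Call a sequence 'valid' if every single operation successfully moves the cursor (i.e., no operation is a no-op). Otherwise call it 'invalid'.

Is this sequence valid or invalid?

Answer: valid

Derivation:
After 1 (firstChild): h3
After 2 (firstChild): img
After 3 (parentNode): h3
After 4 (firstChild): img
After 5 (parentNode): h3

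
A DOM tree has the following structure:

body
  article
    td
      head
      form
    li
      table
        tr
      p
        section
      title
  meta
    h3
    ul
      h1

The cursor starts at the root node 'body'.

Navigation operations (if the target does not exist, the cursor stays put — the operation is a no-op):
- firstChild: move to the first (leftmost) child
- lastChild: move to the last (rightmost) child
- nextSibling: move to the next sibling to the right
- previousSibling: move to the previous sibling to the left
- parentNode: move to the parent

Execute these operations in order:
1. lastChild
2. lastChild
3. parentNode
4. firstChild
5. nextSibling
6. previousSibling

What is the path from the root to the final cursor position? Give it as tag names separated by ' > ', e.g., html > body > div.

Answer: body > meta > h3

Derivation:
After 1 (lastChild): meta
After 2 (lastChild): ul
After 3 (parentNode): meta
After 4 (firstChild): h3
After 5 (nextSibling): ul
After 6 (previousSibling): h3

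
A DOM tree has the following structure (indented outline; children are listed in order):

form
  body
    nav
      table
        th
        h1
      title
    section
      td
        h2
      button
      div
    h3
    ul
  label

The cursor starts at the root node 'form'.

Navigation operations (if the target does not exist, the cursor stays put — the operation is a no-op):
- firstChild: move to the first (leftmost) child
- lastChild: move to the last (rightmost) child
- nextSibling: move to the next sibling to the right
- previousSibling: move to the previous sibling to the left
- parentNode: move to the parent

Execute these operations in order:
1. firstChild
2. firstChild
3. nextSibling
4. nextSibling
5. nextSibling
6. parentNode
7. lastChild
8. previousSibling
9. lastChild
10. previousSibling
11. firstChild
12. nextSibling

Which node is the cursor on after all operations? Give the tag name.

Answer: button

Derivation:
After 1 (firstChild): body
After 2 (firstChild): nav
After 3 (nextSibling): section
After 4 (nextSibling): h3
After 5 (nextSibling): ul
After 6 (parentNode): body
After 7 (lastChild): ul
After 8 (previousSibling): h3
After 9 (lastChild): h3 (no-op, stayed)
After 10 (previousSibling): section
After 11 (firstChild): td
After 12 (nextSibling): button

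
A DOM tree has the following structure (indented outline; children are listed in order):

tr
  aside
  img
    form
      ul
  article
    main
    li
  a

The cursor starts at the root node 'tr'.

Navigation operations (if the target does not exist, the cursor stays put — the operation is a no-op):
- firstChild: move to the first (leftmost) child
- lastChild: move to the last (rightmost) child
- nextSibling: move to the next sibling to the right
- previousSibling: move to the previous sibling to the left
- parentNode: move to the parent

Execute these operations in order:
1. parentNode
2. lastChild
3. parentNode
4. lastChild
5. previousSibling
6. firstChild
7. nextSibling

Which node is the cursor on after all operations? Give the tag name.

Answer: li

Derivation:
After 1 (parentNode): tr (no-op, stayed)
After 2 (lastChild): a
After 3 (parentNode): tr
After 4 (lastChild): a
After 5 (previousSibling): article
After 6 (firstChild): main
After 7 (nextSibling): li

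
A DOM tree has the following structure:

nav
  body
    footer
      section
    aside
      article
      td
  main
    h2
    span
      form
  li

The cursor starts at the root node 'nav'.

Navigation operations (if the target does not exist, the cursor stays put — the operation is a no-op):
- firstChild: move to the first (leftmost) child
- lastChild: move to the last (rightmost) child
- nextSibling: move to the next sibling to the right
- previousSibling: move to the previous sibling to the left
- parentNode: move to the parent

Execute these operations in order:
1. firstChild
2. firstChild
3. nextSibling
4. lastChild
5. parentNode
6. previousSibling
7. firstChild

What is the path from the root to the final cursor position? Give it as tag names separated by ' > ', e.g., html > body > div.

After 1 (firstChild): body
After 2 (firstChild): footer
After 3 (nextSibling): aside
After 4 (lastChild): td
After 5 (parentNode): aside
After 6 (previousSibling): footer
After 7 (firstChild): section

Answer: nav > body > footer > section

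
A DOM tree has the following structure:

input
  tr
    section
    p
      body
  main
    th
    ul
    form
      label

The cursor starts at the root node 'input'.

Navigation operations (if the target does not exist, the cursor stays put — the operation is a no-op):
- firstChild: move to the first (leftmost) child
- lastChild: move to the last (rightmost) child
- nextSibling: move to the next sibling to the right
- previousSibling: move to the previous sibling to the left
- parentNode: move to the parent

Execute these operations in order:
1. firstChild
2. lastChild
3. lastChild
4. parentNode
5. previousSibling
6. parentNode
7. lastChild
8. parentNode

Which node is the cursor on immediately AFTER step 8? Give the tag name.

After 1 (firstChild): tr
After 2 (lastChild): p
After 3 (lastChild): body
After 4 (parentNode): p
After 5 (previousSibling): section
After 6 (parentNode): tr
After 7 (lastChild): p
After 8 (parentNode): tr

Answer: tr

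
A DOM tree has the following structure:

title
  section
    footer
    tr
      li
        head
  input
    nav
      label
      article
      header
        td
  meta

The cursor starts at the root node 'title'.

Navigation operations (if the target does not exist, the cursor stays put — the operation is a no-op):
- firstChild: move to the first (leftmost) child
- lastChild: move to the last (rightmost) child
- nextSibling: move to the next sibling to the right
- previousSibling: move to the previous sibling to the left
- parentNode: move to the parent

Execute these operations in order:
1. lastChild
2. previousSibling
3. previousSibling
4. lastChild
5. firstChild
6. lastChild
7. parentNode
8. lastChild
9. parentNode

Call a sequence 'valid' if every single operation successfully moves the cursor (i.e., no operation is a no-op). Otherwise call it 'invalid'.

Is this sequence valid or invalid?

Answer: valid

Derivation:
After 1 (lastChild): meta
After 2 (previousSibling): input
After 3 (previousSibling): section
After 4 (lastChild): tr
After 5 (firstChild): li
After 6 (lastChild): head
After 7 (parentNode): li
After 8 (lastChild): head
After 9 (parentNode): li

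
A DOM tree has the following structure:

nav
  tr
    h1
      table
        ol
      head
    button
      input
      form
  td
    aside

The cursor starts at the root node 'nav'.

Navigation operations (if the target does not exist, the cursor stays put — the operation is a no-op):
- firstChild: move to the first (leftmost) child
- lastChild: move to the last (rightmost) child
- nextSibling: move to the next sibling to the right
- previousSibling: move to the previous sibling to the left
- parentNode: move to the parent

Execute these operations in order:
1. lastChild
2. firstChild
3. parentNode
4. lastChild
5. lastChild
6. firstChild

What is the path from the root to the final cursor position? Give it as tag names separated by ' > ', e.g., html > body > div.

After 1 (lastChild): td
After 2 (firstChild): aside
After 3 (parentNode): td
After 4 (lastChild): aside
After 5 (lastChild): aside (no-op, stayed)
After 6 (firstChild): aside (no-op, stayed)

Answer: nav > td > aside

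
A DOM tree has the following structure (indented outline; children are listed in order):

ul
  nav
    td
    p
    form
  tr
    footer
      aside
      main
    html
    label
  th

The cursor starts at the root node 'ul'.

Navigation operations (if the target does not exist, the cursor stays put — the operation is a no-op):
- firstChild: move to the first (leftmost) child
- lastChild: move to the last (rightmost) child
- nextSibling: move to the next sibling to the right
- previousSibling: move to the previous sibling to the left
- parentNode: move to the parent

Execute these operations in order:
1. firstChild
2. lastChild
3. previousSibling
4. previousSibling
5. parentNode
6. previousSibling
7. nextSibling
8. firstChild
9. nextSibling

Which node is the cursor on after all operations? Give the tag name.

After 1 (firstChild): nav
After 2 (lastChild): form
After 3 (previousSibling): p
After 4 (previousSibling): td
After 5 (parentNode): nav
After 6 (previousSibling): nav (no-op, stayed)
After 7 (nextSibling): tr
After 8 (firstChild): footer
After 9 (nextSibling): html

Answer: html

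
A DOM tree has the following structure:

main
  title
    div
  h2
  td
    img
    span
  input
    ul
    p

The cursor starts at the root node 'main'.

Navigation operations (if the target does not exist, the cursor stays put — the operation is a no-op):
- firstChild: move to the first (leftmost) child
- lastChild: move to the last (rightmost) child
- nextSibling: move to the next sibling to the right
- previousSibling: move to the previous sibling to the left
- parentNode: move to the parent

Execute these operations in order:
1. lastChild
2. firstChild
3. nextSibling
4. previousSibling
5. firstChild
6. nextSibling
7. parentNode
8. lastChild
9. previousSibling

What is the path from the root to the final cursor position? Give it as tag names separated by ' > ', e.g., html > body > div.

Answer: main > input > ul

Derivation:
After 1 (lastChild): input
After 2 (firstChild): ul
After 3 (nextSibling): p
After 4 (previousSibling): ul
After 5 (firstChild): ul (no-op, stayed)
After 6 (nextSibling): p
After 7 (parentNode): input
After 8 (lastChild): p
After 9 (previousSibling): ul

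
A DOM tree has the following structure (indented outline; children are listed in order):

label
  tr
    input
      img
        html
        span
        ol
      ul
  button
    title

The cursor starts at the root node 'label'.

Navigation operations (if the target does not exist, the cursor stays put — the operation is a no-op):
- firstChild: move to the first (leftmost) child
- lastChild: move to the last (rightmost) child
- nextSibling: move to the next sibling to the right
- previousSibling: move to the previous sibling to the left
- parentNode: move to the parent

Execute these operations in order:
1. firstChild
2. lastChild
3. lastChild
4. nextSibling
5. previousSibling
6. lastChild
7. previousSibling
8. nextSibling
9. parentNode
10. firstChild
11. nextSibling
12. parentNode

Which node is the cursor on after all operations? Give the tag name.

Answer: img

Derivation:
After 1 (firstChild): tr
After 2 (lastChild): input
After 3 (lastChild): ul
After 4 (nextSibling): ul (no-op, stayed)
After 5 (previousSibling): img
After 6 (lastChild): ol
After 7 (previousSibling): span
After 8 (nextSibling): ol
After 9 (parentNode): img
After 10 (firstChild): html
After 11 (nextSibling): span
After 12 (parentNode): img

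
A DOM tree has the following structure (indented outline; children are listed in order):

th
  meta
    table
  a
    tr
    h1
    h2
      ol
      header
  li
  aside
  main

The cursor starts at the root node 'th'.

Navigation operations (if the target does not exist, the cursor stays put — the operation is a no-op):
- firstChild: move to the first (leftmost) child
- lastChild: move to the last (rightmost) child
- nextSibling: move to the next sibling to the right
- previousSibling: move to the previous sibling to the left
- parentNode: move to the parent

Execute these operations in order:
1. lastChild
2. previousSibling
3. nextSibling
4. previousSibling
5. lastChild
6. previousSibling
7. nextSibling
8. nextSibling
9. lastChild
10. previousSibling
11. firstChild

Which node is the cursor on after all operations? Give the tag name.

After 1 (lastChild): main
After 2 (previousSibling): aside
After 3 (nextSibling): main
After 4 (previousSibling): aside
After 5 (lastChild): aside (no-op, stayed)
After 6 (previousSibling): li
After 7 (nextSibling): aside
After 8 (nextSibling): main
After 9 (lastChild): main (no-op, stayed)
After 10 (previousSibling): aside
After 11 (firstChild): aside (no-op, stayed)

Answer: aside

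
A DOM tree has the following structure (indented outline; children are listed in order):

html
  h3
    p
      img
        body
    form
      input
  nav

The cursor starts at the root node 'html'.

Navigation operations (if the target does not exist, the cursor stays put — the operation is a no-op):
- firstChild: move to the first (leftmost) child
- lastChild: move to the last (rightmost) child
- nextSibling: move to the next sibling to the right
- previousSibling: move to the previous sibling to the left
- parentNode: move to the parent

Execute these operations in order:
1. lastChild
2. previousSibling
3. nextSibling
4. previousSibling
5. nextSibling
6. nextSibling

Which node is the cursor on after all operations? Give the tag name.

After 1 (lastChild): nav
After 2 (previousSibling): h3
After 3 (nextSibling): nav
After 4 (previousSibling): h3
After 5 (nextSibling): nav
After 6 (nextSibling): nav (no-op, stayed)

Answer: nav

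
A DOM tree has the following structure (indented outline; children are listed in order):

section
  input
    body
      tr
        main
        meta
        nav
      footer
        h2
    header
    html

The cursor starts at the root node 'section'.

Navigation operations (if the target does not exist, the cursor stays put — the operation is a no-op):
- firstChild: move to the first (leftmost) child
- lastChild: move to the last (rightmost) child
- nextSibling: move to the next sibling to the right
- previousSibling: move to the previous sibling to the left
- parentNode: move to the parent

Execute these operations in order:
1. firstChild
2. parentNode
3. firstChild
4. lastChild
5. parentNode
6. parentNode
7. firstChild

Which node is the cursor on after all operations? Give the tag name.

After 1 (firstChild): input
After 2 (parentNode): section
After 3 (firstChild): input
After 4 (lastChild): html
After 5 (parentNode): input
After 6 (parentNode): section
After 7 (firstChild): input

Answer: input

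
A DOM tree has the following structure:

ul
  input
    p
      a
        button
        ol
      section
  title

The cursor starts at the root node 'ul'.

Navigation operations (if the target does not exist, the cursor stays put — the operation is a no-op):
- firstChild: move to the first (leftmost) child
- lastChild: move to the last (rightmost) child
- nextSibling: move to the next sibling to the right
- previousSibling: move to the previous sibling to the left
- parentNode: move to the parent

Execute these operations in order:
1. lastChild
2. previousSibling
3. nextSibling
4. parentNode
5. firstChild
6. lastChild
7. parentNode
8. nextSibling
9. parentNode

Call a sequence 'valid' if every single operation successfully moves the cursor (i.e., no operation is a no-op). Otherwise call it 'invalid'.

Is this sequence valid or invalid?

After 1 (lastChild): title
After 2 (previousSibling): input
After 3 (nextSibling): title
After 4 (parentNode): ul
After 5 (firstChild): input
After 6 (lastChild): p
After 7 (parentNode): input
After 8 (nextSibling): title
After 9 (parentNode): ul

Answer: valid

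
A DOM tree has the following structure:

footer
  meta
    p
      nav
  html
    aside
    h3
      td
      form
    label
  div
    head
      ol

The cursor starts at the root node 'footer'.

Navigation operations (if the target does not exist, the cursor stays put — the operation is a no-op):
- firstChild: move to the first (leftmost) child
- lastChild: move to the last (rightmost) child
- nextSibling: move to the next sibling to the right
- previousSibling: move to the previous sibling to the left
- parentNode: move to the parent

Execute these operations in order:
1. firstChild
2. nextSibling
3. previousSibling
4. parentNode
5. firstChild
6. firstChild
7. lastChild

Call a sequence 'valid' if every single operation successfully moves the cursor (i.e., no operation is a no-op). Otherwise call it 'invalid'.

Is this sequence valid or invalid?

After 1 (firstChild): meta
After 2 (nextSibling): html
After 3 (previousSibling): meta
After 4 (parentNode): footer
After 5 (firstChild): meta
After 6 (firstChild): p
After 7 (lastChild): nav

Answer: valid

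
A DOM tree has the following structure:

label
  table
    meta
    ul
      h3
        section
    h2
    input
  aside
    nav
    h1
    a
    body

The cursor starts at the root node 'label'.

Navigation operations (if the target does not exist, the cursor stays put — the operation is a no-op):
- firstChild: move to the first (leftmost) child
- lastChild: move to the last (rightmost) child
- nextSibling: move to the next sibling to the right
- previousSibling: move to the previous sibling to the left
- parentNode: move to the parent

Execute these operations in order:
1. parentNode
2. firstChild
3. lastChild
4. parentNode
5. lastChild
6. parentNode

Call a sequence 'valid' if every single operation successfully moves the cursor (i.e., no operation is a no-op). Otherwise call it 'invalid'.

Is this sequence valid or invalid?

Answer: invalid

Derivation:
After 1 (parentNode): label (no-op, stayed)
After 2 (firstChild): table
After 3 (lastChild): input
After 4 (parentNode): table
After 5 (lastChild): input
After 6 (parentNode): table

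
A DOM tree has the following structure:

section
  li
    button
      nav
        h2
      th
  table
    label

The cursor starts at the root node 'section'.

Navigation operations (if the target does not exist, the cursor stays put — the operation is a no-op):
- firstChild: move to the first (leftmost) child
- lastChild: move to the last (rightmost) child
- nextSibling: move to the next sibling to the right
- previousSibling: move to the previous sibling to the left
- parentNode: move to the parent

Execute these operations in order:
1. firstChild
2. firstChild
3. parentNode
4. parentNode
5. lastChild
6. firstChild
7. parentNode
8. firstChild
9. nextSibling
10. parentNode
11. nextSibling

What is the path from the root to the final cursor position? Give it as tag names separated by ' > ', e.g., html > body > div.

Answer: section > table

Derivation:
After 1 (firstChild): li
After 2 (firstChild): button
After 3 (parentNode): li
After 4 (parentNode): section
After 5 (lastChild): table
After 6 (firstChild): label
After 7 (parentNode): table
After 8 (firstChild): label
After 9 (nextSibling): label (no-op, stayed)
After 10 (parentNode): table
After 11 (nextSibling): table (no-op, stayed)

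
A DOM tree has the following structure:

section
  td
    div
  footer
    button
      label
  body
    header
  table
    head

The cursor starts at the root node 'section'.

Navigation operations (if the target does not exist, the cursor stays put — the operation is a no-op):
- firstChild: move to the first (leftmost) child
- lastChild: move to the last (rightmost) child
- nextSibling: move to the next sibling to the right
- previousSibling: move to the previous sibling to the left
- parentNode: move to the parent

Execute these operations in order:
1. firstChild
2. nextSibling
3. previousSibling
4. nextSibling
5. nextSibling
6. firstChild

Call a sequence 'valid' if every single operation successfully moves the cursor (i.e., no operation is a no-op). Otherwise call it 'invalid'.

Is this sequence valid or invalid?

Answer: valid

Derivation:
After 1 (firstChild): td
After 2 (nextSibling): footer
After 3 (previousSibling): td
After 4 (nextSibling): footer
After 5 (nextSibling): body
After 6 (firstChild): header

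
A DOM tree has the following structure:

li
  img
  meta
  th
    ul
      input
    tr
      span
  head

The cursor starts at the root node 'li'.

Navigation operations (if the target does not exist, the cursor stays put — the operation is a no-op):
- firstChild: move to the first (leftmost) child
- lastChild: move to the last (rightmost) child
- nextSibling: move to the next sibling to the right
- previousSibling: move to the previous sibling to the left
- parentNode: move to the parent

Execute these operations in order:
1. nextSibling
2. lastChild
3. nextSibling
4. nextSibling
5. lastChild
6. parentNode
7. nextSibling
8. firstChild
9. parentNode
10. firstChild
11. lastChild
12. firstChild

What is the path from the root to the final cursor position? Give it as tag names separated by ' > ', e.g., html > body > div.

After 1 (nextSibling): li (no-op, stayed)
After 2 (lastChild): head
After 3 (nextSibling): head (no-op, stayed)
After 4 (nextSibling): head (no-op, stayed)
After 5 (lastChild): head (no-op, stayed)
After 6 (parentNode): li
After 7 (nextSibling): li (no-op, stayed)
After 8 (firstChild): img
After 9 (parentNode): li
After 10 (firstChild): img
After 11 (lastChild): img (no-op, stayed)
After 12 (firstChild): img (no-op, stayed)

Answer: li > img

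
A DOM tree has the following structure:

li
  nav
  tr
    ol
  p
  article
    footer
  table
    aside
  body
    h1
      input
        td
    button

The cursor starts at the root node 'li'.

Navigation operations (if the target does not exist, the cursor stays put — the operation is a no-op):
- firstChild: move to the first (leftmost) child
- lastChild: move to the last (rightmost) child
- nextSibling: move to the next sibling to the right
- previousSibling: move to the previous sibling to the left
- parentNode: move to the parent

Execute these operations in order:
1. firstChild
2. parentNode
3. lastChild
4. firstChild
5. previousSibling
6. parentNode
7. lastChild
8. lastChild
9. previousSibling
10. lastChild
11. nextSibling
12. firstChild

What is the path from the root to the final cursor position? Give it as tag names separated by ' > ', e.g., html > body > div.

After 1 (firstChild): nav
After 2 (parentNode): li
After 3 (lastChild): body
After 4 (firstChild): h1
After 5 (previousSibling): h1 (no-op, stayed)
After 6 (parentNode): body
After 7 (lastChild): button
After 8 (lastChild): button (no-op, stayed)
After 9 (previousSibling): h1
After 10 (lastChild): input
After 11 (nextSibling): input (no-op, stayed)
After 12 (firstChild): td

Answer: li > body > h1 > input > td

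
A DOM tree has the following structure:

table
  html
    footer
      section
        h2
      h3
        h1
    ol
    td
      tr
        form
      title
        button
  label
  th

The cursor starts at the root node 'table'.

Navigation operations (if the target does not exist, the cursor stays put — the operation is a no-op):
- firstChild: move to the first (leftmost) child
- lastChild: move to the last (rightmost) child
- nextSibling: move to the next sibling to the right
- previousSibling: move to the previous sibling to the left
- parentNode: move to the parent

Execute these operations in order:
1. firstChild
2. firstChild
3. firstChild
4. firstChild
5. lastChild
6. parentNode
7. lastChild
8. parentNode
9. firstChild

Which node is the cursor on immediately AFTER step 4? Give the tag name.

Answer: h2

Derivation:
After 1 (firstChild): html
After 2 (firstChild): footer
After 3 (firstChild): section
After 4 (firstChild): h2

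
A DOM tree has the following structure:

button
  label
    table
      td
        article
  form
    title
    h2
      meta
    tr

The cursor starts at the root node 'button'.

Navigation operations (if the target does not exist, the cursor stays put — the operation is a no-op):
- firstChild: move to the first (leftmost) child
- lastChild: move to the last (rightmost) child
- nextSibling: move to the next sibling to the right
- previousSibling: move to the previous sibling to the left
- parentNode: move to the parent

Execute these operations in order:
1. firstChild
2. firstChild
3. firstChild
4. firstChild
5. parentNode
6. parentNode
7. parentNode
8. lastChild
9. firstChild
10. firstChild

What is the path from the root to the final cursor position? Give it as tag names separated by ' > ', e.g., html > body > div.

Answer: button > label > table > td > article

Derivation:
After 1 (firstChild): label
After 2 (firstChild): table
After 3 (firstChild): td
After 4 (firstChild): article
After 5 (parentNode): td
After 6 (parentNode): table
After 7 (parentNode): label
After 8 (lastChild): table
After 9 (firstChild): td
After 10 (firstChild): article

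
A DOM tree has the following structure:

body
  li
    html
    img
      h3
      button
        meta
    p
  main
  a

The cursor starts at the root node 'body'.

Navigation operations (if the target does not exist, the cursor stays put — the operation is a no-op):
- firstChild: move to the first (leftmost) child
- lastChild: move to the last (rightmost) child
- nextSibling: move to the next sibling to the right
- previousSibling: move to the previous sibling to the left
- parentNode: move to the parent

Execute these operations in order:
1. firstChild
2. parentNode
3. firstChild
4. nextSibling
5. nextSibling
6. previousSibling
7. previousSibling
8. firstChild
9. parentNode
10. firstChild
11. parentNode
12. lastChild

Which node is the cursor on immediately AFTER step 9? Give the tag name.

After 1 (firstChild): li
After 2 (parentNode): body
After 3 (firstChild): li
After 4 (nextSibling): main
After 5 (nextSibling): a
After 6 (previousSibling): main
After 7 (previousSibling): li
After 8 (firstChild): html
After 9 (parentNode): li

Answer: li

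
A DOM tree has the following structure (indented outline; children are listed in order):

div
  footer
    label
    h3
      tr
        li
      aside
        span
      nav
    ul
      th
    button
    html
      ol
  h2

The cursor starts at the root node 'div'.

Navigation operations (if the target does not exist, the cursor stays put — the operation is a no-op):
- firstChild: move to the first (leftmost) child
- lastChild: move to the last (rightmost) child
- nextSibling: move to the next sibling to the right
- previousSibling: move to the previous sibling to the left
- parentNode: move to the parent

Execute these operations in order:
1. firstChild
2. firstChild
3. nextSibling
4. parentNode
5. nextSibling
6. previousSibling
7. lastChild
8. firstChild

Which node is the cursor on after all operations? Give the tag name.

After 1 (firstChild): footer
After 2 (firstChild): label
After 3 (nextSibling): h3
After 4 (parentNode): footer
After 5 (nextSibling): h2
After 6 (previousSibling): footer
After 7 (lastChild): html
After 8 (firstChild): ol

Answer: ol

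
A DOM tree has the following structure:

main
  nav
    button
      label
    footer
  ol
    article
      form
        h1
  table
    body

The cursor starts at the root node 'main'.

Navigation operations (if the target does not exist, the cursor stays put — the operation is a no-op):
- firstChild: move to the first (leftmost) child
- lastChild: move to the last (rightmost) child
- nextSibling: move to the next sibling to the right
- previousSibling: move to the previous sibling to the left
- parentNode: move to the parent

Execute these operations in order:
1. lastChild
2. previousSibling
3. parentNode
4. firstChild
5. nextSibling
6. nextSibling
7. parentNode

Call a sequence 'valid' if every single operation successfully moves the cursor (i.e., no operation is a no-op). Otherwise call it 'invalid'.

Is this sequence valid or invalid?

Answer: valid

Derivation:
After 1 (lastChild): table
After 2 (previousSibling): ol
After 3 (parentNode): main
After 4 (firstChild): nav
After 5 (nextSibling): ol
After 6 (nextSibling): table
After 7 (parentNode): main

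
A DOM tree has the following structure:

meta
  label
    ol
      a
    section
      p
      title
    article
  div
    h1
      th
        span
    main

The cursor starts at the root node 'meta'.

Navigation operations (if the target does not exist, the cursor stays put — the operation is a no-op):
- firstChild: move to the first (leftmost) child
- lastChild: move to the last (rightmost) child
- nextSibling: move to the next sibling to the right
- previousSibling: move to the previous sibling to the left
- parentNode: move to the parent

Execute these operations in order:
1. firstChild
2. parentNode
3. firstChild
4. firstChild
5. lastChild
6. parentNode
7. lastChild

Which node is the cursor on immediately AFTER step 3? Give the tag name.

After 1 (firstChild): label
After 2 (parentNode): meta
After 3 (firstChild): label

Answer: label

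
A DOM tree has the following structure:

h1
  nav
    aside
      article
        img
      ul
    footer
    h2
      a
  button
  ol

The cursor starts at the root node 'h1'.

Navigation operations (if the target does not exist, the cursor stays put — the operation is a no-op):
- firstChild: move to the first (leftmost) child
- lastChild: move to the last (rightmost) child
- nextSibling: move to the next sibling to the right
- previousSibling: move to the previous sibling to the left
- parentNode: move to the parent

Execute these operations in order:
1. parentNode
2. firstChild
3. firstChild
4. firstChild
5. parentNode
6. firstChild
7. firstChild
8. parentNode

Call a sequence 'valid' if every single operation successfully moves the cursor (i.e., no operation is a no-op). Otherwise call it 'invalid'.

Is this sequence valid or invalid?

After 1 (parentNode): h1 (no-op, stayed)
After 2 (firstChild): nav
After 3 (firstChild): aside
After 4 (firstChild): article
After 5 (parentNode): aside
After 6 (firstChild): article
After 7 (firstChild): img
After 8 (parentNode): article

Answer: invalid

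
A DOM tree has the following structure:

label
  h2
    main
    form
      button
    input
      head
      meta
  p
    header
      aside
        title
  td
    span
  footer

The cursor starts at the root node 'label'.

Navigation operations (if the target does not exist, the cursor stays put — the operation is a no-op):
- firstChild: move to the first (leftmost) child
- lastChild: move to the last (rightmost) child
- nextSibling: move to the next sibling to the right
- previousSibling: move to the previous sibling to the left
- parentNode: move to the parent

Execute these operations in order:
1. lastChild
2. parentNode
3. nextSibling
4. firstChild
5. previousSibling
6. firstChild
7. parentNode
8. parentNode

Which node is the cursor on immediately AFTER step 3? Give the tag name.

Answer: label

Derivation:
After 1 (lastChild): footer
After 2 (parentNode): label
After 3 (nextSibling): label (no-op, stayed)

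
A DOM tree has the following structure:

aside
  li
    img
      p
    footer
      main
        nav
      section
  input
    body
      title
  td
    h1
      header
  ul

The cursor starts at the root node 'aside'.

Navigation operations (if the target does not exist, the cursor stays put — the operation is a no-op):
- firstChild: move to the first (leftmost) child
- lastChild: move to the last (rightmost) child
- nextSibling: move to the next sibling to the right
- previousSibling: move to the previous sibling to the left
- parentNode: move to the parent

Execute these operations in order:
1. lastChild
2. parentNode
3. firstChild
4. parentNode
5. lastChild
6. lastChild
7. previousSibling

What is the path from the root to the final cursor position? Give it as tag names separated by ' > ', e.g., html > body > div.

After 1 (lastChild): ul
After 2 (parentNode): aside
After 3 (firstChild): li
After 4 (parentNode): aside
After 5 (lastChild): ul
After 6 (lastChild): ul (no-op, stayed)
After 7 (previousSibling): td

Answer: aside > td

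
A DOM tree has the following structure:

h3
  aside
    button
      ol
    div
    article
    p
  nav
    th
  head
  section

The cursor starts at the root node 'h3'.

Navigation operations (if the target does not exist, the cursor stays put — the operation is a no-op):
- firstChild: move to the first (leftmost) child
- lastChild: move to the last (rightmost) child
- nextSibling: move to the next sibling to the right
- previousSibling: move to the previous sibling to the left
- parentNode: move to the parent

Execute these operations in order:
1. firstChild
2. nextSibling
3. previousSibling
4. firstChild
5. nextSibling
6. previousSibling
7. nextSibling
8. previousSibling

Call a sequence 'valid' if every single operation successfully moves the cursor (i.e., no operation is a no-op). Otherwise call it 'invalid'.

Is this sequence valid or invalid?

After 1 (firstChild): aside
After 2 (nextSibling): nav
After 3 (previousSibling): aside
After 4 (firstChild): button
After 5 (nextSibling): div
After 6 (previousSibling): button
After 7 (nextSibling): div
After 8 (previousSibling): button

Answer: valid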